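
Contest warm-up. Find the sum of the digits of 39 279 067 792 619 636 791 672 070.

3+9+2+7+9+0+6+7+7+9+2+6+1+9+6+3+6+7+9+1+6+7+2+0+7+0 = 131

131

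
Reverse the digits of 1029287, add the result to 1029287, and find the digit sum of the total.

49

Reversal of 1029287 is 7829201; 1029287 + 7829201 = 8858488.
Digit sum of 8858488: 8+8+5+8+4+8+8 = 49.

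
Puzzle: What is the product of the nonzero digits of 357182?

3×5×7×1×8×2 = 1680

1680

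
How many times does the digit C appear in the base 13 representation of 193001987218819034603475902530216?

193001987218819034603475902530216 in base 13 is C5AC3B912A60B89A946148AB42B25.
The digit C appears 2 times.

2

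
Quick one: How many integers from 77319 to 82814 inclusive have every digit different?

1638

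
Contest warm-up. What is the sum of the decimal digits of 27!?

108

27! = 10888869450418352160768000000
Sum of its 29 digits: 108.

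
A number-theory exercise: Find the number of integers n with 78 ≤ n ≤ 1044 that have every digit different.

684

The integers in [78, 1044] that have every digit different: 78, 79, 80, 81, 82, 83, …, 1042, 1043.
684 qualify.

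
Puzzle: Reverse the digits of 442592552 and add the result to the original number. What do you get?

697887796

Reverse of 442592552 is 255295244.
442592552 + 255295244 = 697887796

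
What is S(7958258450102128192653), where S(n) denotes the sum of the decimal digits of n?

93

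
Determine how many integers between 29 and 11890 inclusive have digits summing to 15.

737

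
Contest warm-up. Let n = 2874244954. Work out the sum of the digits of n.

2+8+7+4+2+4+4+9+5+4 = 49

49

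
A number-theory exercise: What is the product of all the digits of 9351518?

5400

9×3×5×1×5×1×8 = 5400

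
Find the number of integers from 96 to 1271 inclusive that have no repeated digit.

The integers in [96, 1271] that have no repeated digit: 96, 97, 98, 102, 103, 104, …, 1269, 1270.
743 qualify.

743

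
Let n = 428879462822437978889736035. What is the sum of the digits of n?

149

4+2+8+8+7+9+4+6+2+8+2+2+4+3+7+9+7+8+8+8+9+7+3+6+0+3+5 = 149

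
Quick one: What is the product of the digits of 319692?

2916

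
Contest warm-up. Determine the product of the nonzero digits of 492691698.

1679616

4×9×2×6×9×1×6×9×8 = 1679616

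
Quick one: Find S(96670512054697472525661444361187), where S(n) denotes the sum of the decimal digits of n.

143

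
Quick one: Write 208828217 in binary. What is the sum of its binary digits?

208828217 in base 2 is 1100011100100111011100111001.
Digit sum: 1+1+0+0+0+1+1+1+0+0+1+0+0+1+1+1+0+1+1+1+0+0+1+1+1+0+0+1 = 16.

16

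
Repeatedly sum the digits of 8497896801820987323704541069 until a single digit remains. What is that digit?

3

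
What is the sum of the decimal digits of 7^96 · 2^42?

424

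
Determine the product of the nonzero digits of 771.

7×7×1 = 49

49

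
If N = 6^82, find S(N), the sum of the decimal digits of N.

6^82 = 6432836768856613963131569182419760736218287828057662753064615936
Sum of its 64 digits: 306.

306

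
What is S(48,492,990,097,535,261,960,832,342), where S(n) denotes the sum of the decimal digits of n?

120

4+8+4+9+2+9+9+0+0+9+7+5+3+5+2+6+1+9+6+0+8+3+2+3+4+2 = 120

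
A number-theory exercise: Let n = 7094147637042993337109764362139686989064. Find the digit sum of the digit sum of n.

First digit sum: 195.
1+9+5 = 15.

15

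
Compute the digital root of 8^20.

1

The digital root of n equals n mod 9 (or 9 when 9 | n), so we need 8^20 mod 9.
8^20 ≡ 1 (mod 9), so the digital root is 1.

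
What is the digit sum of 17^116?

17^116 = 53960365149692355122766051749250935271571644471802763109877525526206721497577776435298133246807145060809142877527568400037181085343826660316481
Sum of its 143 digits: 622.

622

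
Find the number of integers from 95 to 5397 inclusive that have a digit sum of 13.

The integers in [95, 5397] that have a digit sum of 13: 139, 148, 157, 166, 175, 184, …, 5341, 5350.
359 qualify.

359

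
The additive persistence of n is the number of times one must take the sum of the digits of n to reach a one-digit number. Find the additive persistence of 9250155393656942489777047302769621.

3

9250155393656942489777047302769621 → 163 → 10 → 1 (3 steps)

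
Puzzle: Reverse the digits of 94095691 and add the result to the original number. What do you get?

113754740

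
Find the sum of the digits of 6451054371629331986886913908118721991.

6+4+5+1+0+5+4+3+7+1+6+2+9+3+3+1+9+8+6+8+8+6+9+1+3+9+0+8+1+1+8+7+2+1+9+9+1 = 174

174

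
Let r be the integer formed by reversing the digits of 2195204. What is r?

Reversing 2195204 gives 4025912.

4025912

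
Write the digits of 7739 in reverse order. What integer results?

9377

Reversing 7739 gives 9377.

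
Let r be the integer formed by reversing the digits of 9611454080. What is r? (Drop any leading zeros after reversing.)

804541169

Reversing 9611454080 gives 804541169.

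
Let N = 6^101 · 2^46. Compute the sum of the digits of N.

432

6^101 · 2^46 = 275839266501480440990895804706196147609672357288355482739806222837160549542541562075083177984
Sum of its 93 digits: 432.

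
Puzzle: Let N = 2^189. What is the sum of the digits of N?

242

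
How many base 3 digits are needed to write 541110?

13

541110 in base 3 is 1000111021010, which has 13 digits.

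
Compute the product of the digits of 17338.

1×7×3×3×8 = 504

504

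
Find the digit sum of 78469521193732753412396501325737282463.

165

7+8+4+6+9+5+2+1+1+9+3+7+3+2+7+5+3+4+1+2+3+9+6+5+0+1+3+2+5+7+3+7+2+8+2+4+6+3 = 165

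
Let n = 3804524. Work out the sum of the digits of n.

3+8+0+4+5+2+4 = 26

26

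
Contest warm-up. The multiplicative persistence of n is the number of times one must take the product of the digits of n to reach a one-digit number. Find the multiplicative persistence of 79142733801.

1

79142733801 → 0 (1 step)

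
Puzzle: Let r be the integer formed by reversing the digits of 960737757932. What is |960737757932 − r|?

720980020863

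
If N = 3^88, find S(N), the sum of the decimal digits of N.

3^88 = 969773729787523602876821942164080815560161
Sum of its 42 digits: 198.

198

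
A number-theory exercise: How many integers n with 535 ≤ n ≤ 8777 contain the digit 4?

The integers in [535, 8777] that contain the digit 4: 540, 541, 542, 543, 544, 545, …, 8764, 8774.
2948 qualify.

2948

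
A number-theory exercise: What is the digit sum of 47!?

47! = 258623241511168180642964355153611979969197632389120000000000
Sum of its 60 digits: 225.

225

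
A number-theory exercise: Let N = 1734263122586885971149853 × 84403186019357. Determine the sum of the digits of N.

1734263122586885971149853 × 84403186019357 = 146377332942211869047666028375205704521
Sum of its 39 digits: 158.

158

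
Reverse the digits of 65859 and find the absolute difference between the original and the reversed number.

Reverse of 65859 is 95856.
|65859 − 95856| = 29997

29997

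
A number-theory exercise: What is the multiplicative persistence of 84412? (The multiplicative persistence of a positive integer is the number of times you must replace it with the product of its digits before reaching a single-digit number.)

84412 → 256 → 60 → 0 (3 steps)

3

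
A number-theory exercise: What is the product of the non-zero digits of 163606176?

1×6×3×6×6×1×7×6 = 27216

27216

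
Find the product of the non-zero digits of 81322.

8×1×3×2×2 = 96

96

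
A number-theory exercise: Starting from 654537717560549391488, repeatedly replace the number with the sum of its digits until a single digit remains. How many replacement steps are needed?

2

654537717560549391488 → 107 → 8 (2 steps)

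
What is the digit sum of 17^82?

469

17^82 = 78851789346805766062788892749630430175353353661150360859161996580258019826310450330842376090831289889
Sum of its 101 digits: 469.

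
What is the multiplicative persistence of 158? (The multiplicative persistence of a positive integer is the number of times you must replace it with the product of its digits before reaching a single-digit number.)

158 → 40 → 0 (2 steps)

2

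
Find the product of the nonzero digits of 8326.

8×3×2×6 = 288

288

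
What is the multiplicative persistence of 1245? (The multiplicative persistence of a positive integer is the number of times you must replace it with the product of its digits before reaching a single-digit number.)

1245 → 40 → 0 (2 steps)

2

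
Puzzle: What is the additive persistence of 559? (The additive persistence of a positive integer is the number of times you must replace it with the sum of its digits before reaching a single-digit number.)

559 → 19 → 10 → 1 (3 steps)

3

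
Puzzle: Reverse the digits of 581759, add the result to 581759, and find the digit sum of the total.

Reversal of 581759 is 957185; 581759 + 957185 = 1538944.
Digit sum of 1538944: 1+5+3+8+9+4+4 = 34.

34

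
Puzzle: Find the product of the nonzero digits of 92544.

1440

9×2×5×4×4 = 1440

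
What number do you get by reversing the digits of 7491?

1947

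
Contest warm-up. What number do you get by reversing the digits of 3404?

4043

Reversing 3404 gives 4043.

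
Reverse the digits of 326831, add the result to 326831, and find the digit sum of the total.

Reversal of 326831 is 138623; 326831 + 138623 = 465454.
Digit sum of 465454: 4+6+5+4+5+4 = 28.

28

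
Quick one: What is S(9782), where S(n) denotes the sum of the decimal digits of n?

26

9+7+8+2 = 26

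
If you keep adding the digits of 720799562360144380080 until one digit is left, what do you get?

3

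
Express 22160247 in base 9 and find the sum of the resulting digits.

31

22160247 in base 9 is 45625126.
Digit sum: 4+5+6+2+5+1+2+6 = 31.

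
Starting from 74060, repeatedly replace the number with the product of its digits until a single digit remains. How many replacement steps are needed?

74060 → 0 (1 step)

1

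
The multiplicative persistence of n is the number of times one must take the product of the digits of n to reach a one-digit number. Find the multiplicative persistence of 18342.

18342 → 192 → 18 → 8 (3 steps)

3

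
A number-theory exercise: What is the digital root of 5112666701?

8

5+1+1+2+6+6+6+7+0+1 = 35
3+5 = 8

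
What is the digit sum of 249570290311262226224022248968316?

2+4+9+5+7+0+2+9+0+3+1+1+2+6+2+2+2+6+2+2+4+0+2+2+2+4+8+9+6+8+3+1+6 = 122

122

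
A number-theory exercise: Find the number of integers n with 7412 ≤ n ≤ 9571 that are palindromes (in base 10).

The integers in [7412, 9571] that are palindromes (in base 10): 7447, 7557, 7667, 7777, 7887, 7997, …, 9449, 9559.
22 qualify.

22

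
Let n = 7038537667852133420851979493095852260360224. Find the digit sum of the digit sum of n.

First digit sum: 189.
1+8+9 = 18.

18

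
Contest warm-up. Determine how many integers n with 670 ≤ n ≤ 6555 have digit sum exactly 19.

The integers in [670, 6555] that have digit sum exactly 19: 676, 685, 694, 739, 748, 757, …, 6544, 6553.
408 qualify.

408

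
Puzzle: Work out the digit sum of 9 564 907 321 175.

9+5+6+4+9+0+7+3+2+1+1+7+5 = 59

59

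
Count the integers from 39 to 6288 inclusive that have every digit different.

The integers in [39, 6288] that have every digit different: 39, 40, 41, 42, 43, 45, …, 6285, 6287.
3383 qualify.

3383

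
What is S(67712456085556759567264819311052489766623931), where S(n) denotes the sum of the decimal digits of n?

212

6+7+7+1+2+4+5+6+0+8+5+5+5+6+7+5+9+5+6+7+2+6+4+8+1+9+3+1+1+0+5+2+4+8+9+7+6+6+6+2+3+9+3+1 = 212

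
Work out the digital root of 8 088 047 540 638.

7

8+0+8+8+0+4+7+5+4+0+6+3+8 = 61
6+1 = 7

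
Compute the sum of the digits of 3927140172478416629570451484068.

3+9+2+7+1+4+0+1+7+2+4+7+8+4+1+6+6+2+9+5+7+0+4+5+1+4+8+4+0+6+8 = 135

135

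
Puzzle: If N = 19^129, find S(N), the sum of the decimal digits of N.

19^129 = 910362841929601593699242915329458527779099306390144333215018898204440341851315851587840460641860627227530174135975712645444059202059862934786573527168118056972572179
Sum of its 165 digits: 730.

730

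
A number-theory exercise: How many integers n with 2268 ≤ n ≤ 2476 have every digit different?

96

The integers in [2268, 2476] that have every digit different: 2301, 2304, 2305, 2306, 2307, 2308, …, 2475, 2476.
96 qualify.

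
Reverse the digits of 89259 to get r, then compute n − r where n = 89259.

-6039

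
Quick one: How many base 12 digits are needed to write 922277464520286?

14

922277464520286 in base 12 is 87533674980426, which has 14 digits.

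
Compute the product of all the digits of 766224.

4032

7×6×6×2×2×4 = 4032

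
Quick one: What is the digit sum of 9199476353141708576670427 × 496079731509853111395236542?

229

9199476353141708576670427 × 496079731509853111395236542 = 4563673759297781437451262265512435961463358441143434
Sum of its 52 digits: 229.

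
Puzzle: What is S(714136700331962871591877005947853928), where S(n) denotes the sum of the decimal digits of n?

7+1+4+1+3+6+7+0+0+3+3+1+9+6+2+8+7+1+5+9+1+8+7+7+0+0+5+9+4+7+8+5+3+9+2+8 = 166

166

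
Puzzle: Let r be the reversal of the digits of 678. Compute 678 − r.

Reverse of 678 is 876.
678 − 876 = -198

-198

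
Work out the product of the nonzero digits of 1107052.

70

1×1×7×5×2 = 70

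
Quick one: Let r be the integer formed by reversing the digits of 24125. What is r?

52142

Reversing 24125 gives 52142.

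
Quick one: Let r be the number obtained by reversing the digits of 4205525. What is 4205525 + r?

9460549

Reverse of 4205525 is 5255024.
4205525 + 5255024 = 9460549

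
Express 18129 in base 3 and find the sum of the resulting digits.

11

18129 in base 3 is 220212110.
Digit sum: 2+2+0+2+1+2+1+1+0 = 11.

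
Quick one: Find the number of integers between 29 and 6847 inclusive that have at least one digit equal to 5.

The integers in [29, 6847] that have at least one digit equal to 5: 35, 45, 50, 51, 52, 53, …, 6835, 6845.
2590 qualify.

2590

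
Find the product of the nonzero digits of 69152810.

6×9×1×5×2×8×1 = 4320

4320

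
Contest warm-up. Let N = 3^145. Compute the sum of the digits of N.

3^145 = 1522586358169246802159262479225089070726226750574991661790882326344643
Sum of its 70 digits: 315.

315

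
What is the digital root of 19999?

1

1+9+9+9+9 = 37
3+7 = 10
1+0 = 1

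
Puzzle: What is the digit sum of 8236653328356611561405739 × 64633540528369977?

180

8236653328356611561405739 × 64633540528369977 = 532364066716470517279336586383944403098003
Sum of its 42 digits: 180.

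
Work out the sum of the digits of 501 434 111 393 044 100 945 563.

5+0+1+4+3+4+1+1+1+3+9+3+0+4+4+1+0+0+9+4+5+5+6+3 = 76

76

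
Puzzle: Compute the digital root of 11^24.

1

The digital root of n equals n mod 9 (or 9 when 9 | n), so we need 11^24 mod 9.
11^24 ≡ 1 (mod 9), so the digital root is 1.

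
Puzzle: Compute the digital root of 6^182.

9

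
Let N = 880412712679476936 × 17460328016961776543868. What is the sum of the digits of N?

880412712679476936 × 17460328016961776543868 = 15372294753686789869844956805160098228448
Sum of its 41 digits: 216.

216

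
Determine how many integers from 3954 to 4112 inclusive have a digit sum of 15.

8

The integers in [3954, 4112] that have a digit sum of 15: 4029, 4038, 4047, 4056, 4065, 4074, 4083, 4092.
8 qualify.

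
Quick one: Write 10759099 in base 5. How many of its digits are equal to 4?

10759099 in base 5 is 10223242344.
The digit 4 appears 3 times.

3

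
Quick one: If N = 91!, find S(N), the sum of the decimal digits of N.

91! = 135200152767840296255166568759495142147586866476906677791741734597153670771559994765685283954750449427751168336768008192000000000000000000000
Sum of its 141 digits: 594.

594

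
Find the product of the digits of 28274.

896

2×8×2×7×4 = 896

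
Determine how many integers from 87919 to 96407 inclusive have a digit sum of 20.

340

The integers in [87919, 96407] that have a digit sum of 20: 88004, 88013, 88022, 88031, 88040, 88103, …, 96320, 96401.
340 qualify.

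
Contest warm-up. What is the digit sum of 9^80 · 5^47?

9^80 · 5^47 = 15523546929926519499240567159141502275024784370964960004935181777812354905564262708139722235500812530517578125
Sum of its 110 digits: 468.

468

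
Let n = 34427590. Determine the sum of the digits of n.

3+4+4+2+7+5+9+0 = 34

34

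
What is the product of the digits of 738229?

6048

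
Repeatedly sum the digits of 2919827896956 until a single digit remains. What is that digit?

9

2+9+1+9+8+2+7+8+9+6+9+5+6 = 81
8+1 = 9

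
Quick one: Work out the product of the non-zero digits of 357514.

3×5×7×5×1×4 = 2100

2100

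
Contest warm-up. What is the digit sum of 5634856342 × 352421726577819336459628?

5634856342 × 352421726577819336459628 = 1985845801065615244579766662760776
Sum of its 34 digits: 169.

169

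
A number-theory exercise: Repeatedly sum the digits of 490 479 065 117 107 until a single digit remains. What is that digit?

7

4+9+0+4+7+9+0+6+5+1+1+7+1+0+7 = 61
6+1 = 7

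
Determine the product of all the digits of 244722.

2×4×4×7×2×2 = 896

896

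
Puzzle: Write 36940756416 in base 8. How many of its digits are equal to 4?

36940756416 in base 8 is 423165632700.
The digit 4 appears 1 time.

1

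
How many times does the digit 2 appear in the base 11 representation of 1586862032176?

1586862032176 in base 11 is 561A9127A843.
The digit 2 appears 1 time.

1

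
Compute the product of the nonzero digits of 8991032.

8×9×9×1×3×2 = 3888

3888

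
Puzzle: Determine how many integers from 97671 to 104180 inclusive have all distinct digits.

804

The integers in [97671, 104180] that have all distinct digits: 97680, 97681, 97682, 97683, 97684, 97685, …, 103986, 103987.
804 qualify.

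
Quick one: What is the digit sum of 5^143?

461

5^143 = 8968310171678829253911869333055463240193676428009700939245237016894662929189507849514484405517578125
Sum of its 100 digits: 461.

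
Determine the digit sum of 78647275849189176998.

125

7+8+6+4+7+2+7+5+8+4+9+1+8+9+1+7+6+9+9+8 = 125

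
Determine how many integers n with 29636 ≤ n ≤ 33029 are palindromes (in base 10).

34

The integers in [29636, 33029] that are palindromes (in base 10): 29692, 29792, 29892, 29992, 30003, 30103, …, 32823, 32923.
34 qualify.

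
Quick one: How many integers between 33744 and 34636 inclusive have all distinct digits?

The integers in [33744, 34636] that have all distinct digits: 34012, 34015, 34016, 34017, 34018, 34019, …, 34628, 34629.
186 qualify.

186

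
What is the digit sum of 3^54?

3^54 = 58149737003040059690390169
Sum of its 26 digits: 108.

108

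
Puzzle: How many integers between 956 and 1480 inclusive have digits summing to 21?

The integers in [956, 1480] that have digits summing to 21: 957, 966, 975, 984, 993, 1299, 1389, 1398, 1479.
9 qualify.

9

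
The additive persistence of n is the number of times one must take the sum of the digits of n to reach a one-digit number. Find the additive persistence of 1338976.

3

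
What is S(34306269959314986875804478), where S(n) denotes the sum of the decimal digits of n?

3+4+3+0+6+2+6+9+9+5+9+3+1+4+9+8+6+8+7+5+8+0+4+4+7+8 = 138

138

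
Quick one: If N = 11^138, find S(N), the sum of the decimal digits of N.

712

11^138 = 515454756837996126932571164788337585897095805346561431891954236511860197695949612141555083708881756956353776212374725758948607146447183667582681
Sum of its 144 digits: 712.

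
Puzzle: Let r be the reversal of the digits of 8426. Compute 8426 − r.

2178

Reverse of 8426 is 6248.
8426 − 6248 = 2178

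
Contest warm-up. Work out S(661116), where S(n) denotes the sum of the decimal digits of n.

6+6+1+1+1+6 = 21

21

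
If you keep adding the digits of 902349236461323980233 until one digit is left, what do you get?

1

9+0+2+3+4+9+2+3+6+4+6+1+3+2+3+9+8+0+2+3+3 = 82
8+2 = 10
1+0 = 1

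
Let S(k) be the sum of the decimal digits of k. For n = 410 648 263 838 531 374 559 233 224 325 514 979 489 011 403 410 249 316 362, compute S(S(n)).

11

First digit sum: 227.
2+2+7 = 11.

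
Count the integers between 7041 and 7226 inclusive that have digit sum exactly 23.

The integers in [7041, 7226] that have digit sum exactly 23: 7079, 7088, 7097, 7169, 7178, 7187, 7196.
7 qualify.

7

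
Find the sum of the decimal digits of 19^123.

784

19^123 = 19350532343726363498203868587973908444377931967947296665887049669756218229844943313694996181320541690515481560138616867339439539926138548341491862532409969259
Sum of its 158 digits: 784.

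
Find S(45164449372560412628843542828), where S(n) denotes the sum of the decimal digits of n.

127

4+5+1+6+4+4+4+9+3+7+2+5+6+0+4+1+2+6+2+8+8+4+3+5+4+2+8+2+8 = 127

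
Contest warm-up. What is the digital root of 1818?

1+8+1+8 = 18
1+8 = 9

9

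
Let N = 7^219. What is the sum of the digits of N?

7^219 = 119253398129015615049229050248495123586807337634608518869906750642558265602538971768162259184851907536372844127015285090556925927615253990061103188138818174355040265448112405384170533143
Sum of its 186 digits: 793.

793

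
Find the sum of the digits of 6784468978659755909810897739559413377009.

227

6+7+8+4+4+6+8+9+7+8+6+5+9+7+5+5+9+0+9+8+1+0+8+9+7+7+3+9+5+5+9+4+1+3+3+7+7+0+0+9 = 227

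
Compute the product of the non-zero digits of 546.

120

5×4×6 = 120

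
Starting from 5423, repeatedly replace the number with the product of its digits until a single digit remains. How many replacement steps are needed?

5423 → 120 → 0 (2 steps)

2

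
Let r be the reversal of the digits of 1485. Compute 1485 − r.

-4356

Reverse of 1485 is 5841.
1485 − 5841 = -4356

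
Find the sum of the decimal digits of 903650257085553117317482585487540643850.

9+0+3+6+5+0+2+5+7+0+8+5+5+5+3+1+1+7+3+1+7+4+8+2+5+8+5+4+8+7+5+4+0+6+4+3+8+5+0 = 169

169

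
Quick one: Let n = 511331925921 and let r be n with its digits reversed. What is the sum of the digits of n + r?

48

Reversal of 511331925921 is 129529133115; 511331925921 + 129529133115 = 640861059036.
Digit sum of 640861059036: 6+4+0+8+6+1+0+5+9+0+3+6 = 48.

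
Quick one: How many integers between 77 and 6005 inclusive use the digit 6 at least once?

The integers in [77, 6005] that use the digit 6 at least once: 86, 96, 106, 116, 126, 136, …, 6004, 6005.
1615 qualify.

1615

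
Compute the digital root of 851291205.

8+5+1+2+9+1+2+0+5 = 33
3+3 = 6

6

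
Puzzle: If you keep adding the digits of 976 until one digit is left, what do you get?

4

9+7+6 = 22
2+2 = 4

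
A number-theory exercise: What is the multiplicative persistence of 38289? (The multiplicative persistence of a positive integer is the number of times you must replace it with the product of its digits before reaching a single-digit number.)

3

38289 → 3456 → 360 → 0 (3 steps)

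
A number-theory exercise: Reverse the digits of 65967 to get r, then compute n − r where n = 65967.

-10989

Reverse of 65967 is 76956.
65967 − 76956 = -10989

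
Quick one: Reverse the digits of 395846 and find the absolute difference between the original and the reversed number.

252747

Reverse of 395846 is 648593.
|395846 − 648593| = 252747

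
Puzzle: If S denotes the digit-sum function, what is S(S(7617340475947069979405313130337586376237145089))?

First digit sum: 211.
2+1+1 = 4.

4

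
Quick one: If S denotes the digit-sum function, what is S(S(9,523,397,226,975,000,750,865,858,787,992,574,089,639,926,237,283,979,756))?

20

First digit sum: 299.
2+9+9 = 20.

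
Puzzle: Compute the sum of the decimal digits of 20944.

19

2+0+9+4+4 = 19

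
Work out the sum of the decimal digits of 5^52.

5^52 = 2220446049250313080847263336181640625
Sum of its 37 digits: 130.

130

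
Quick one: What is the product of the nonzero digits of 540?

5×4 = 20

20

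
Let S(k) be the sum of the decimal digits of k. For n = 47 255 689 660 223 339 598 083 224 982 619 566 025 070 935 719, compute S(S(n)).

First digit sum: 221.
2+2+1 = 5.

5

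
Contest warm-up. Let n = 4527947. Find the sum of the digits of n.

4+5+2+7+9+4+7 = 38

38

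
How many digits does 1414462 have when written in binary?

1414462 in base 2 is 101011001010100111110, which has 21 digits.

21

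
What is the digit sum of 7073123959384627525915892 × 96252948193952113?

7073123959384627525915892 × 96252948193952113 = 680809034032050002684925693418965513679796
Sum of its 42 digits: 188.

188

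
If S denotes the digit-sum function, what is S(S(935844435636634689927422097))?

12

First digit sum: 138.
1+3+8 = 12.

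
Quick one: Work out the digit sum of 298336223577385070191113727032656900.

143

2+9+8+3+3+6+2+2+3+5+7+7+3+8+5+0+7+0+1+9+1+1+1+3+7+2+7+0+3+2+6+5+6+9+0+0 = 143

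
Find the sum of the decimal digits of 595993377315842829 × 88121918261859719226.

135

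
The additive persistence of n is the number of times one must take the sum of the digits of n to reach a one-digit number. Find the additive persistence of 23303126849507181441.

23303126849507181441 → 72 → 9 (2 steps)

2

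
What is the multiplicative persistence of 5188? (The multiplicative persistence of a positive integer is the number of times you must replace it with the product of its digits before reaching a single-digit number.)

2

5188 → 320 → 0 (2 steps)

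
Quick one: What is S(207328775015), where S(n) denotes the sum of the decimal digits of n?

2+0+7+3+2+8+7+7+5+0+1+5 = 47

47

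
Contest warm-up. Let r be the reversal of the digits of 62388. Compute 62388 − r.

Reverse of 62388 is 88326.
62388 − 88326 = -25938

-25938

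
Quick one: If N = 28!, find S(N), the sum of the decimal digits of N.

28! = 304888344611713860501504000000
Sum of its 30 digits: 90.

90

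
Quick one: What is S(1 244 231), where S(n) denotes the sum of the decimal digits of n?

1+2+4+4+2+3+1 = 17

17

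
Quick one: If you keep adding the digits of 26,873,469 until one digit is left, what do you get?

2+6+8+7+3+4+6+9 = 45
4+5 = 9

9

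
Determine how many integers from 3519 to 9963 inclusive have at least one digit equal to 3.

2104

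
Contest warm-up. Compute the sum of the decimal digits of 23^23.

23^23 = 20880467999847912034355032910567
Sum of its 32 digits: 146.

146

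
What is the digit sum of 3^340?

738

3^340 = 1664280806589814803858571371708626691451909331385734291010900950997276297957762658553727546535190828834204613885667545045874010453464713005017905547836267732294801
Sum of its 163 digits: 738.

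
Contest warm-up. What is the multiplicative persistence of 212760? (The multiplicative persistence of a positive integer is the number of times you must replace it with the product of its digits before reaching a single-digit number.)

1

212760 → 0 (1 step)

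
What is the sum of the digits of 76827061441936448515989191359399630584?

192

7+6+8+2+7+0+6+1+4+4+1+9+3+6+4+4+8+5+1+5+9+8+9+1+9+1+3+5+9+3+9+9+6+3+0+5+8+4 = 192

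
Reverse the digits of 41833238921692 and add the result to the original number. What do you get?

71446222155506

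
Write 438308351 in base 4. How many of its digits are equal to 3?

438308351 in base 4 is 122020000313333.
The digit 3 appears 5 times.

5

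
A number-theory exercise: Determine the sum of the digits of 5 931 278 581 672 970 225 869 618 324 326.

5+9+3+1+2+7+8+5+8+1+6+7+2+9+7+0+2+2+5+8+6+9+6+1+8+3+2+4+3+2+6 = 147

147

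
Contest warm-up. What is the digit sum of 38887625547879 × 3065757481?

114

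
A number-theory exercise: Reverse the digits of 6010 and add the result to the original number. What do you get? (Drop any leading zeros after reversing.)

Reverse of 6010 is 106.
6010 + 106 = 6116

6116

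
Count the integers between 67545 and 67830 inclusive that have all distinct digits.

33

The integers in [67545, 67830] that have all distinct digits: 67548, 67549, 67580, 67581, 67582, 67583, …, 67829, 67830.
33 qualify.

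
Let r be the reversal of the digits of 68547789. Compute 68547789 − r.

Reverse of 68547789 is 98774586.
68547789 − 98774586 = -30226797

-30226797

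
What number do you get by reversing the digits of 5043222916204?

Reversing 5043222916204 gives 4026192223405.

4026192223405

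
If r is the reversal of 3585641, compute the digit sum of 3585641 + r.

Reversal of 3585641 is 1465853; 3585641 + 1465853 = 5051494.
Digit sum of 5051494: 5+0+5+1+4+9+4 = 28.

28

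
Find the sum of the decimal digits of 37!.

153

37! = 13763753091226345046315979581580902400000000
Sum of its 44 digits: 153.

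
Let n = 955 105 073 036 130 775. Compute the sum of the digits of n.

9+5+5+1+0+5+0+7+3+0+3+6+1+3+0+7+7+5 = 67

67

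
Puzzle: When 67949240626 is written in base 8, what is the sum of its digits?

67949240626 in base 8 is 772205620462.
Digit sum: 7+7+2+2+0+5+6+2+0+4+6+2 = 43.

43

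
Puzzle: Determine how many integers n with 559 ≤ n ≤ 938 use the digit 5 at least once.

102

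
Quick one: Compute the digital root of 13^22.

4

The digital root of n equals n mod 9 (or 9 when 9 | n), so we need 13^22 mod 9.
13^22 ≡ 4 (mod 9), so the digital root is 4.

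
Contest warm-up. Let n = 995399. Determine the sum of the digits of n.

44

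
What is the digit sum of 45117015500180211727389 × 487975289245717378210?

213

45117015500180211727389 × 487975289245717378210 = 22015988688603953131118049898597720328793690
Sum of its 44 digits: 213.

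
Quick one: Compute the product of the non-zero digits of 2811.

2×8×1×1 = 16

16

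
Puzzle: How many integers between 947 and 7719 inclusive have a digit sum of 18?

492

The integers in [947, 7719] that have a digit sum of 18: 954, 963, 972, 981, 990, 1089, …, 7704, 7713.
492 qualify.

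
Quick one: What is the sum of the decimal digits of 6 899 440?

6+8+9+9+4+4+0 = 40

40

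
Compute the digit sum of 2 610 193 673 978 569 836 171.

2+6+1+0+1+9+3+6+7+3+9+7+8+5+6+9+8+3+6+1+7+1 = 108

108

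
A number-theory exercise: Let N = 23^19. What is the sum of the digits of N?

122

23^19 = 74615470927590710561908487
Sum of its 26 digits: 122.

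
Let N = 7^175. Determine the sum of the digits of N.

682

7^175 = 7801120791220815810240464127911180777777188182006932636111839698571603885844026671779915606471699893312656644407347632248554716494939953912586437943
Sum of its 148 digits: 682.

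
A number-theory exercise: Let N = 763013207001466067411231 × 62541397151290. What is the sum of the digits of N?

763013207001466067411231 × 62541397151290 = 47719912010758136991246361568352137990
Sum of its 38 digits: 170.

170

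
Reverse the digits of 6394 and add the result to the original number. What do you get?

11330

Reverse of 6394 is 4936.
6394 + 4936 = 11330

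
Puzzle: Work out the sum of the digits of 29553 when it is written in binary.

29553 in base 2 is 111001101110001.
Digit sum: 1+1+1+0+0+1+1+0+1+1+1+0+0+0+1 = 9.

9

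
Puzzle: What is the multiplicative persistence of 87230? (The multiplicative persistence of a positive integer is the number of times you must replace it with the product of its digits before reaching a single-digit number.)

1

87230 → 0 (1 step)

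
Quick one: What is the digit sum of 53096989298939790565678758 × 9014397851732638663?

234

53096989298939790565678758 × 9014397851732638663 = 478637386269833751902945225949087956948620554
Sum of its 45 digits: 234.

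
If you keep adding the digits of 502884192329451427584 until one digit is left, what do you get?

3

5+0+2+8+8+4+1+9+2+3+2+9+4+5+1+4+2+7+5+8+4 = 93
9+3 = 12
1+2 = 3
(Equivalently, 502884192329451427584 mod 9 = 3.)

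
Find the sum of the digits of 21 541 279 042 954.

55

2+1+5+4+1+2+7+9+0+4+2+9+5+4 = 55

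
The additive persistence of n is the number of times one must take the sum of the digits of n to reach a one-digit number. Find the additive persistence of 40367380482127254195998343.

2

40367380482127254195998343 → 117 → 9 (2 steps)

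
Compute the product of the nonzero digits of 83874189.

387072

8×3×8×7×4×1×8×9 = 387072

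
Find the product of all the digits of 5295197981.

5×2×9×5×1×9×7×9×8×1 = 2041200

2041200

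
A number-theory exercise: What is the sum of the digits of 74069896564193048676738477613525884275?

200

7+4+0+6+9+8+9+6+5+6+4+1+9+3+0+4+8+6+7+6+7+3+8+4+7+7+6+1+3+5+2+5+8+8+4+2+7+5 = 200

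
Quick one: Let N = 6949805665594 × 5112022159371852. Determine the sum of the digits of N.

126

6949805665594 × 5112022159371852 = 35527560565844571033808460088
Sum of its 29 digits: 126.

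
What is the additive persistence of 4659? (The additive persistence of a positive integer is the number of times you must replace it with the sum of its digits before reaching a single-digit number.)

2

4659 → 24 → 6 (2 steps)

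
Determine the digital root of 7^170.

The digital root of n equals n mod 9 (or 9 when 9 | n), so we need 7^170 mod 9.
7^170 ≡ 4 (mod 9), so the digital root is 4.

4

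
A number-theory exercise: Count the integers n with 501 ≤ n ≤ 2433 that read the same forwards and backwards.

64

The integers in [501, 2433] that read the same forwards and backwards: 505, 515, 525, 535, 545, 555, …, 2222, 2332.
64 qualify.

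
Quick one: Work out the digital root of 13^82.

The digital root of n equals n mod 9 (or 9 when 9 | n), so we need 13^82 mod 9.
13^82 ≡ 4 (mod 9), so the digital root is 4.

4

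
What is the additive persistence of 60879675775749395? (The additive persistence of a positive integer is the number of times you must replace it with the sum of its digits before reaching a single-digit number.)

60879675775749395 → 104 → 5 (2 steps)

2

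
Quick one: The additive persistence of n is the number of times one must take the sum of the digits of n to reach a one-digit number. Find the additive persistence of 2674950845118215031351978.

2

2674950845118215031351978 → 105 → 6 (2 steps)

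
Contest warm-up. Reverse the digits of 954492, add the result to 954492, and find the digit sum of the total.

30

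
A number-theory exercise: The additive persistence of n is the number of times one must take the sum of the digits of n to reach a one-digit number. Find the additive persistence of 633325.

633325 → 22 → 4 (2 steps)

2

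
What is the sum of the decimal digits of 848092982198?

68

8+4+8+0+9+2+9+8+2+1+9+8 = 68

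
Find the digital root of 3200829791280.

6

3+2+0+0+8+2+9+7+9+1+2+8+0 = 51
5+1 = 6
(Equivalently, 3200829791280 mod 9 = 6.)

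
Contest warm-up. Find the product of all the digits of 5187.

5×1×8×7 = 280

280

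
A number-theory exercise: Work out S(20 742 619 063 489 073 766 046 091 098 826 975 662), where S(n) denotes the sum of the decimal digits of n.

178

2+0+7+4+2+6+1+9+0+6+3+4+8+9+0+7+3+7+6+6+0+4+6+0+9+1+0+9+8+8+2+6+9+7+5+6+6+2 = 178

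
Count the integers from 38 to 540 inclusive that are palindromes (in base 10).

The integers in [38, 540] that are palindromes (in base 10): 44, 55, 66, 77, 88, 99, …, 525, 535.
50 qualify.

50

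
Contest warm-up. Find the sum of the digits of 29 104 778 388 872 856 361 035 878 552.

146

2+9+1+0+4+7+7+8+3+8+8+8+7+2+8+5+6+3+6+1+0+3+5+8+7+8+5+5+2 = 146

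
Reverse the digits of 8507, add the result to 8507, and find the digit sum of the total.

Reversal of 8507 is 7058; 8507 + 7058 = 15565.
Digit sum of 15565: 1+5+5+6+5 = 22.

22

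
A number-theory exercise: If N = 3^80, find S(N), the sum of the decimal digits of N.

153

3^80 = 147808829414345923316083210206383297601
Sum of its 39 digits: 153.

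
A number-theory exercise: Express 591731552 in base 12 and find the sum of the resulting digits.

38

591731552 in base 12 is 1462052A8.
Digit sum: 1+4+6+2+0+5+2+10+8 = 38.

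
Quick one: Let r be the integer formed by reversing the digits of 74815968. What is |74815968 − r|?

12135879

Reverse of 74815968 is 86951847.
|74815968 − 86951847| = 12135879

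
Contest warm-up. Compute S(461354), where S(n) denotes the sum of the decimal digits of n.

23

4+6+1+3+5+4 = 23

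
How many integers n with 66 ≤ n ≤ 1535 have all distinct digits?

The integers in [66, 1535] that have all distinct digits: 67, 68, 69, 70, 71, 72, …, 1532, 1534.
919 qualify.

919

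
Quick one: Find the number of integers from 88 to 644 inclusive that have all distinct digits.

406

The integers in [88, 644] that have all distinct digits: 89, 90, 91, 92, 93, 94, …, 642, 643.
406 qualify.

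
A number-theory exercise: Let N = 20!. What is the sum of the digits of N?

54

20! = 2432902008176640000
Sum of its 19 digits: 54.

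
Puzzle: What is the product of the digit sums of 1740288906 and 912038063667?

2295

S(1740288906) = 1+7+4+0+2+8+8+9+0+6 = 45.
S(912038063667) = 9+1+2+0+3+8+0+6+3+6+6+7 = 51.
45 · 51 = 2295.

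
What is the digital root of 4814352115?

7

4+8+1+4+3+5+2+1+1+5 = 34
3+4 = 7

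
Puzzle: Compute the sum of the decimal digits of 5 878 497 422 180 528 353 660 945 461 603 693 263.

170

5+8+7+8+4+9+7+4+2+2+1+8+0+5+2+8+3+5+3+6+6+0+9+4+5+4+6+1+6+0+3+6+9+3+2+6+3 = 170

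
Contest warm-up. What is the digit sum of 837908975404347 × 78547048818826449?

144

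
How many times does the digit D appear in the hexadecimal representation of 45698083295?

2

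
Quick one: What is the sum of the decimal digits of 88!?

88! = 185482642257398439114796845645546284380220968949399346684421580986889562184028199319100141244804501828416633516851200000000000000000000
Sum of its 135 digits: 531.

531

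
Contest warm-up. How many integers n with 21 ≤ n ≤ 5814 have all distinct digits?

The integers in [21, 5814] that have all distinct digits: 21, 23, 24, 25, 26, 27, …, 5813, 5814.
3138 qualify.

3138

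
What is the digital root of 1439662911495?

6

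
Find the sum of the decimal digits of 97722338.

41

9+7+7+2+2+3+3+8 = 41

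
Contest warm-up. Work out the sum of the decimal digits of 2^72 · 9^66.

405

2^72 · 9^66 = 4509883370617502175232556632709895306053740647687738539484334796479557594172763406336
Sum of its 85 digits: 405.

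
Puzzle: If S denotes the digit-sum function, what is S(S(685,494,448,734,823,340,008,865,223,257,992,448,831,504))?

11

First digit sum: 191.
1+9+1 = 11.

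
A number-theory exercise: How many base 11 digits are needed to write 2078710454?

9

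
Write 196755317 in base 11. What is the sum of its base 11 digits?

27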